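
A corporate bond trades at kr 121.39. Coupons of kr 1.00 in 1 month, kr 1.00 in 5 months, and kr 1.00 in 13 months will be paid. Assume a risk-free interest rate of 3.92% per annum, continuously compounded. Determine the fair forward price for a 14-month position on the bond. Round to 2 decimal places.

kr 123.99

PV(coupons) I = 1.00·e^(−0.0392·1/12) + 1.00·e^(−0.0392·5/12) + 1.00·e^(−0.0392·13/12)
I = 0.9967 + 0.9838 + 0.9584 = 2.9389
F = (S − I)·e^(rT) = (121.39 − 2.9389) · e^(0.0392·14/12)
= 118.4511 · e^0.045733 = 118.4511 × 1.046795 = kr 123.99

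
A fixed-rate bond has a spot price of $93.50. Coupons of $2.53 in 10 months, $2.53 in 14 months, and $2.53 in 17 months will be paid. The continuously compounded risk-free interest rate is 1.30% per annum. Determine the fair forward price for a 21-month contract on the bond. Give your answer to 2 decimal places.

PV(coupons) I = 2.53·e^(−0.0130·10/12) + 2.53·e^(−0.0130·14/12) + 2.53·e^(−0.0130·17/12)
I = 2.5027 + 2.4919 + 2.4838 = 7.4784
F = (S − I)·e^(rT) = (93.50 − 7.4784) · e^(0.0130·21/12)
= 86.0216 · e^0.022750 = 86.0216 × 1.023011 = $88.00

$88.00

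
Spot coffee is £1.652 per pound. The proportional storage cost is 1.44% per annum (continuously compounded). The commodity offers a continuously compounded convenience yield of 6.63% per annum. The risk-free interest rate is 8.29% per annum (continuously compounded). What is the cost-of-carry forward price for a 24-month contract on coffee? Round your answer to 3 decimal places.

Net carry = r + u − y = 0.0829 + 0.0144 − 0.0663 = 0.0310
F = S·e^((r+u−y)T) = 1.652 · e^(0.0310 × 24/12) = 1.652 · e^0.062000
= 1.652 × 1.063962 = £1.758 per pound

£1.758 per pound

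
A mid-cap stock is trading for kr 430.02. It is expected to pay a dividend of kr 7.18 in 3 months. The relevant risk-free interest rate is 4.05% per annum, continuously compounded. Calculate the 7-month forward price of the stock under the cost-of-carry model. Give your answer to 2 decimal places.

PV(dividends) I = 7.18·e^(−0.0405·3/12)
I = 7.1077
F = (S − I)·e^(rT) = (430.02 − 7.1077) · e^(0.0405·7/12)
= 422.9123 · e^0.023625 = 422.9123 × 1.023906 = kr 433.02

kr 433.02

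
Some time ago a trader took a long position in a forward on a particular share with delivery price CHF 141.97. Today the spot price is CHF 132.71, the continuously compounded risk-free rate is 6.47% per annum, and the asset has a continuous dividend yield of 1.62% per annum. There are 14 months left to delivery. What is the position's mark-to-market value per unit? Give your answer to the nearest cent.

-CHF 1.42

Current fair forward for the remaining 14 months: F = S·e^((r − q)·T), (r − q) = 0.0647 − 0.0162 = 0.0485
F = 132.71 · e^(0.0485 × 14/12) = 132.71 × 1.058215 = 140.4357
Value of long forward = (F − K)·e^(−rT) = (140.4357 − 141.97) · e^(−0.0647·14/12)
= -1.5343 × 0.927295 = -1.42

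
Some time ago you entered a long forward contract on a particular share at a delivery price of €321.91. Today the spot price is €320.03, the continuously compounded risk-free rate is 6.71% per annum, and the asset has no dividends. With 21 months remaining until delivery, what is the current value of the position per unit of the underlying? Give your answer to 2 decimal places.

Current fair forward for the remaining 21 months: F = S·e^(r·T), r = 0.0671
F = 320.03 · e^(0.0671 × 21/12) = 320.03 × 1.124597 = 359.9048
Value of long forward = (F − K)·e^(−rT) = (359.9048 − 321.91) · e^(−0.0671·21/12)
= 37.9948 × 0.889207 = 33.79

€33.79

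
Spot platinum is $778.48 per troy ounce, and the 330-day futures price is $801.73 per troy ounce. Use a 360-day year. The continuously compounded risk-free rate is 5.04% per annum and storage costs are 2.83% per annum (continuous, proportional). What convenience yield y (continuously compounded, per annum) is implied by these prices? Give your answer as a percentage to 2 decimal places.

4.66%

F = S·e^((r+u−y)T) ⇒ (r+u−y) = ln(F/S)/T
ln(801.73/778.48) = 0.029429; /T ⇒ 0.032104
y = r + u − ln(F/S)/T = 0.0504 + 0.0283 − 0.032104 = 0.046596
y = 4.66%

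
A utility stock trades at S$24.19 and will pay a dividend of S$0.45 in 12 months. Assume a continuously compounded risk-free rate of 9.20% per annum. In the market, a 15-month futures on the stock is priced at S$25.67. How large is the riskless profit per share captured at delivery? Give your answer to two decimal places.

S$1.01 per share

PV(dividends) I = 0.45·e^(−0.0920·12/12) = 0.4104
Fair futures F* = (S − I)·e^(rT) = (24.19 − 0.4104)·e^0.115000 = 23.7796 × 1.121873 = 26.6777
Market S$25.67 < fair 26.6777: forward underpriced → reverse cash-and-carry (short the stock, invest proceeds at r, pay the dividends, go long the forward).
Profit at T = |F_mkt − F*| = |25.67 − 26.6777| = S$1.01 per share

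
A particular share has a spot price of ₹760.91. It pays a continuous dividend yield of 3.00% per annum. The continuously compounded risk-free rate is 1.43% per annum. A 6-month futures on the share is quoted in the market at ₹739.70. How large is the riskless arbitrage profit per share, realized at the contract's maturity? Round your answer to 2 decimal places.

Fair futures: F* = S·e^(carry·T), with carry = (r − q) = 0.0143 − 0.0300 = -0.0157
F* = 760.91 · e^(-0.0157 × 6/12) = 760.91 · e^-0.007850 = 760.91 × 0.992181 = ₹754.9604
Market ₹739.70 < fair ₹754.9604: forward underpriced → reverse cash-and-carry (short spot, go long the forward).
At maturity, profit = |F_mkt − F*| = |739.70 − 754.9604| = ₹15.26 per share

₹15.26 per share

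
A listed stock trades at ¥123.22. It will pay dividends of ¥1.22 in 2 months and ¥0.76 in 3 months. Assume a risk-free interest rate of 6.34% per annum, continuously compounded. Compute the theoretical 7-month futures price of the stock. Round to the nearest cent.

¥125.83

PV(dividends) I = 1.22·e^(−0.0634·2/12) + 0.76·e^(−0.0634·3/12)
I = 1.2072 + 0.7480 = 1.9552
F = (S − I)·e^(rT) = (123.22 − 1.9552) · e^(0.0634·7/12)
= 121.2648 · e^0.036983 = 121.2648 × 1.037675 = ¥125.83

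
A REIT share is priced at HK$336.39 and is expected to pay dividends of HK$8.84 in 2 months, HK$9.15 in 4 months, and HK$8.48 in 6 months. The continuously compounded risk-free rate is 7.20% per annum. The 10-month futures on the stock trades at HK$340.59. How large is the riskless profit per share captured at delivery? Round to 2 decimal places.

PV(dividends) I = 8.84·e^(−0.0720·2/12) + 9.15·e^(−0.0720·4/12) + 8.48·e^(−0.0720·6/12) = 25.8477
Fair futures F* = (S − I)·e^(rT) = (336.39 − 25.8477)·e^0.060000 = 310.5423 × 1.061837 = 329.7453
Market HK$340.59 > fair 329.7453: forward overpriced → cash-and-carry (borrow at r, buy the stock and collect the dividends, short the forward).
Profit at T = |F_mkt − F*| = |340.59 − 329.7453| = HK$10.84 per share

HK$10.84 per share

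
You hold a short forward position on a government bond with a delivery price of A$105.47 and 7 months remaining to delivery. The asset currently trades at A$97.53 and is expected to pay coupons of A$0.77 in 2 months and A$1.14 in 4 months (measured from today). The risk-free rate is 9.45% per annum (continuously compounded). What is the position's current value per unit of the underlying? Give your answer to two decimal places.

PV(remaining coupons) I = 0.77·e^(−0.0945·2/12) + 1.14·e^(−0.0945·4/12) = 1.8626
Current forward F = (S − I)·e^(rT) = (97.53 − 1.8626)·e^(0.0945·7/12) = 95.6674 × 1.056673 = 101.0892
Value (long) = (F − K)·e^(−rT) = (101.0892 − 105.47) × 0.946367 = -4.1458
Short position value = −(long value) = A$4.15

A$4.15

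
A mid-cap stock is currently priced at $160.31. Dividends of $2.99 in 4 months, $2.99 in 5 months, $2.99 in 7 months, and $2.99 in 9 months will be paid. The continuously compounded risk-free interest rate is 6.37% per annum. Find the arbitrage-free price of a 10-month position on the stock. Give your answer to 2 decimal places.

PV(dividends) I = 2.99·e^(−0.0637·4/12) + 2.99·e^(−0.0637·5/12) + 2.99·e^(−0.0637·7/12) + 2.99·e^(−0.0637·9/12)
I = 2.9272 + 2.9117 + 2.8809 + 2.8505 = 11.5703
F = (S − I)·e^(rT) = (160.31 − 11.5703) · e^(0.0637·10/12)
= 148.7397 · e^0.053083 = 148.7397 × 1.054517 = $156.85

$156.85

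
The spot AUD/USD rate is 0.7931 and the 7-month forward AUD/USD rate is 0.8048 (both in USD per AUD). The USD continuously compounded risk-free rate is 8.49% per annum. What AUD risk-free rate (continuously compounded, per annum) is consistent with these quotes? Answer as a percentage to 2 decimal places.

5.98%

F = S·e^((r_USD − r_AUD)T) ⇒ r_AUD = r_USD − ln(F/S)/T
ln(0.8048/0.7931) = 0.014644; /(7/12) = 0.025104
r_AUD = 0.0849 − 0.025104 = 0.059796
r_AUD = 5.98%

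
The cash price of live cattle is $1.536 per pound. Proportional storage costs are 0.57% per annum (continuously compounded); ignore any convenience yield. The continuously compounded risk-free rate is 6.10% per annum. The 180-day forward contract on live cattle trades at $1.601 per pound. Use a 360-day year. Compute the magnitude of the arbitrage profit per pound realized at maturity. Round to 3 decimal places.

$0.013 per pound

Fair forward: F* = S·e^(carry·T), with carry = (r + u) = 0.0610 + 0.0057 = 0.0667
F* = 1.536 · e^(0.0667 × 180/360) = 1.536 · e^0.033350 = 1.536 × 1.033912 = $1.5881
Market $1.601 > fair $1.5881: forward overpriced → cash-and-carry (buy spot, short the forward).
At maturity, profit = |F_mkt − F*| = |1.601 − 1.5881| = $0.013 per pound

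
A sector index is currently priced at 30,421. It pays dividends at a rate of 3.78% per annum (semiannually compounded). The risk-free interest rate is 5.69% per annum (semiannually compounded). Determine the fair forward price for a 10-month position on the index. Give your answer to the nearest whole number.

F = S · (1+r/2)^(2T) / (1+q/2)^(2T)
= 30421 × 1.047865 / 1.031698 = 30421 × 1.015670
F = 30,898

30,898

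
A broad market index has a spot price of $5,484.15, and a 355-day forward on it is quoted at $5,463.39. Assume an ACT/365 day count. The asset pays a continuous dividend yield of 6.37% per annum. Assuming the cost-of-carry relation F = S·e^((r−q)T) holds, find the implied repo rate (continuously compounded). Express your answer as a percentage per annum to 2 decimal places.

5.98%

From F = S·e^((r−q)T): (r − q) = ln(F/S)/T
ln(5463.39/5484.15) = ln(0.996215) = -0.003792
(r − q) = -0.003792 / (355/365) = -0.003899
r = ln(F/S)/T + q = -0.003899 + 0.0637 = 0.059801
r = 5.98%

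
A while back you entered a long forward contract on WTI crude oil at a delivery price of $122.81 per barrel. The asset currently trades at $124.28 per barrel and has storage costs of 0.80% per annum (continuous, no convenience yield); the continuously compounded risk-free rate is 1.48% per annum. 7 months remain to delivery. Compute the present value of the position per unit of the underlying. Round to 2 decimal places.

Current fair forward for the remaining 7 months: F = S·e^((r + u)·T), (r + u) = 0.0148 + 0.0080 = 0.0228
F = 124.28 · e^(0.0228 × 7/12) = 124.28 × 1.013389 = 125.9440
Value of long forward = (F − K)·e^(−rT) = (125.9440 − 122.81) · e^(−0.0148·7/12)
= 3.1340 × 0.991404 = 3.11

$3.11 per barrel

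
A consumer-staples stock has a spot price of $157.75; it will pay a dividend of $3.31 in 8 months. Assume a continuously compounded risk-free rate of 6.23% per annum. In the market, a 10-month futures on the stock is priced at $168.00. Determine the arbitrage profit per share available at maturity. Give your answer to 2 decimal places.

PV(dividends) I = 3.31·e^(−0.0623·8/12) = 3.1753
Fair futures F* = (S − I)·e^(rT) = (157.75 − 3.1753)·e^0.051917 = 154.5747 × 1.053288 = 162.8117
Market $168.00 > fair 162.8117: forward overpriced → cash-and-carry (borrow at r, buy the stock and collect the dividends, short the forward).
Profit at T = |F_mkt − F*| = |168.00 − 162.8117| = $5.19 per share

$5.19 per share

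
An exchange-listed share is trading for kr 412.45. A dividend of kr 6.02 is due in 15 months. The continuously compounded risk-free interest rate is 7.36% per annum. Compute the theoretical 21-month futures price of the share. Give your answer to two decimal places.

kr 462.90

PV(dividends) I = 6.02·e^(−0.0736·15/12)
I = 5.4909
F = (S − I)·e^(rT) = (412.45 − 5.4909) · e^(0.0736·21/12)
= 406.9591 · e^0.128800 = 406.9591 × 1.137463 = kr 462.90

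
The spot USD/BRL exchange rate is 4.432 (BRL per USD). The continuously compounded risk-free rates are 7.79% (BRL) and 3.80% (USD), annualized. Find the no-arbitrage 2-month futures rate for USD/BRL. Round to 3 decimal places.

F = S·e^((r_BRL − r_USD)T) = 4.432 · e^((0.0779 − 0.0380) × 2/12)
= 4.432 · e^0.006650 = 4.432 × 1.006672
F = 4.462 BRL per USD

4.462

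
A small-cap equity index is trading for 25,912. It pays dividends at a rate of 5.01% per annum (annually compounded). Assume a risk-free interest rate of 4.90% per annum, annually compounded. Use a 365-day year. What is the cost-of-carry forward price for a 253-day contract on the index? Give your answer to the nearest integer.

F = S · (1+r)^T / (1+q)^T
= 25912 × 1.033714 / 1.034466 = 25912 × 0.999273
F = 25,893

25,893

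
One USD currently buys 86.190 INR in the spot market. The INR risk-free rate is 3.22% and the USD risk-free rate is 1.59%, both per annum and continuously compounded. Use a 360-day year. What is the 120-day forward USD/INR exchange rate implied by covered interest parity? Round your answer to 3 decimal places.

F = S·e^((r_INR − r_USD)T) = 86.190 · e^((0.0322 − 0.0159) × 120/360)
= 86.190 · e^0.005433 = 86.190 × 1.005448
F = 86.660 INR per USD

86.660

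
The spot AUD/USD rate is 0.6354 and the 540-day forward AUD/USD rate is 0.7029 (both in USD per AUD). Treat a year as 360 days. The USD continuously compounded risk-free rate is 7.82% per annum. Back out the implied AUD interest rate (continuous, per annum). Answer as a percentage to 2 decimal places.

1.09%

F = S·e^((r_USD − r_AUD)T) ⇒ r_AUD = r_USD − ln(F/S)/T
ln(0.7029/0.6354) = 0.100960; /(540/360) = 0.067307
r_AUD = 0.0782 − 0.067307 = 0.010893
r_AUD = 1.09%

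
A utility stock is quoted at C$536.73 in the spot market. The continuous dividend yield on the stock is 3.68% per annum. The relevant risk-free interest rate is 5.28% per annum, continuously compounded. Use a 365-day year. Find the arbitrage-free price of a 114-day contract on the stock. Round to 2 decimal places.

F = S·e^((r − q)T) = 536.73 · e^((0.0528 − 0.0368) × 114/365)
= 536.73 · e^0.004997 = 536.73 × 1.005010
F = C$539.42

C$539.42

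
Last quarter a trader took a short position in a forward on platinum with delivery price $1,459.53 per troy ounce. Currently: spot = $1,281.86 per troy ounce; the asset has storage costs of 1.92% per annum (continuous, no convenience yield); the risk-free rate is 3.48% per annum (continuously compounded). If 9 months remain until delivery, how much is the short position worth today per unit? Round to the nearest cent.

Current fair forward for the remaining 9 months: F = S·e^((r + u)·T), (r + u) = 0.0348 + 0.0192 = 0.0540
F = 1281.86 · e^(0.0540 × 9/12) = 1281.86 × 1.04133131 = 1334.8410
Value of long forward = (F − K)·e^(−rT) = (1334.8410 − 1459.53) · e^(−0.0348·9/12)
= -124.6890 × 0.97423766 = -121.48
Short position value = −(long value) = $121.48

$121.48 per troy ounce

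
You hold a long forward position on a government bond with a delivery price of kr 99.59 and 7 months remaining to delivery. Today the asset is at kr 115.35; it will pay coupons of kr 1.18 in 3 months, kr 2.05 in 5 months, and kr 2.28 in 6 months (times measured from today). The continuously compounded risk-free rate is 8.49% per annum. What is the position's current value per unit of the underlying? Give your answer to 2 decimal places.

PV(remaining coupons) I = 1.18·e^(−0.0849·3/12) + 2.05·e^(−0.0849·5/12) + 2.28·e^(−0.0849·6/12) = 5.3192
Current forward F = (S − I)·e^(rT) = (115.35 − 5.3192)·e^(0.0849·7/12) = 110.0308 × 1.050772 = 115.6173
Value (long) = (F − K)·e^(−rT) = (115.6173 − 99.59) × 0.951681 = 15.2529
Value = kr 15.25

kr 15.25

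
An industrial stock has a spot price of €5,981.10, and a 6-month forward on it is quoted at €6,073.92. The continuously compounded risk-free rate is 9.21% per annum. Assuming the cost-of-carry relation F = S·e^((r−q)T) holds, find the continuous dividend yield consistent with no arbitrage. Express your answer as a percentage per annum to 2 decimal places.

From F = S·e^((r−q)T): (r − q) = ln(F/S)/T
ln(6073.92/5981.10) = ln(1.015519) = 0.015400
(r − q) = 0.015400 / (6/12) = 0.030800
q = r − ln(F/S)/T = 0.0921 − 0.030800 = 0.061300
q = 6.13%

6.13%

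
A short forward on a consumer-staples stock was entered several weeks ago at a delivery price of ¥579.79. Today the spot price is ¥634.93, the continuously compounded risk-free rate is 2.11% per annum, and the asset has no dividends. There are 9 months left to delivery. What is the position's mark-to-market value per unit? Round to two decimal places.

Current fair forward for the remaining 9 months: F = S·e^(r·T), r = 0.0211
F = 634.93 · e^(0.0211 × 9/12) = 634.93 × 1.015951 = 645.0578
Value of long forward = (F − K)·e^(−rT) = (645.0578 − 579.79) · e^(−0.0211·9/12)
= 65.2678 × 0.984300 = 64.24
Short position value = −(long value) = -¥64.24

-¥64.24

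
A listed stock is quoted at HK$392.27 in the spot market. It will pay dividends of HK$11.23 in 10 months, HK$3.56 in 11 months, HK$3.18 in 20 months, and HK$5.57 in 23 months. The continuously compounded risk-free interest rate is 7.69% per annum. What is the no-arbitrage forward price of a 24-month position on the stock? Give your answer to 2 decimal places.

HK$432.47

PV(dividends) I = 11.23·e^(−0.0769·10/12) + 3.56·e^(−0.0769·11/12) + 3.18·e^(−0.0769·20/12) + 5.57·e^(−0.0769·23/12)
I = 10.5329 + 3.3177 + 2.7975 + 4.8067 = 21.4548
F = (S − I)·e^(rT) = (392.27 − 21.4548) · e^(0.0769·24/12)
= 370.8152 · e^0.153800 = 370.8152 × 1.166258 = HK$432.47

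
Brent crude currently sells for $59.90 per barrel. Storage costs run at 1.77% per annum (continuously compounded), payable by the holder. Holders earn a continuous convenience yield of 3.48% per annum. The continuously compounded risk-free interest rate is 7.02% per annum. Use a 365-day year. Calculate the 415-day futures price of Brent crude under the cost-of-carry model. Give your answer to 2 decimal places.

$63.63 per barrel

Net carry = r + u − y = 0.0702 + 0.0177 − 0.0348 = 0.0531
F = S·e^((r+u−y)T) = 59.90 · e^(0.0531 × 415/365) = 59.90 · e^0.060374
= 59.90 × 1.062234 = $63.63 per barrel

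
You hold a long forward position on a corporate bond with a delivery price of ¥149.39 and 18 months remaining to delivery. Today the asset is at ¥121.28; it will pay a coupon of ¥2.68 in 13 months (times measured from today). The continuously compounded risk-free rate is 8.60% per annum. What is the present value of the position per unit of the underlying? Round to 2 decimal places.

PV(remaining coupons) I = 2.68·e^(−0.0860·13/12) = 2.4416
Current forward F = (S − I)·e^(rT) = (121.28 − 2.4416)·e^(0.0860·18/12) = 118.8384 × 1.137690 = 135.2013
Value (long) = (F − K)·e^(−rT) = (135.2013 − 149.39) × 0.878974 = -12.4715
Value = -¥12.47

-¥12.47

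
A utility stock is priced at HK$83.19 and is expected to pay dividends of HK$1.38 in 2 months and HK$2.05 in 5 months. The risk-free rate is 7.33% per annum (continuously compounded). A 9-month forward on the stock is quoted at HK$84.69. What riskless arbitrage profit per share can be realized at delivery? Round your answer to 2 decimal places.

PV(dividends) I = 1.38·e^(−0.0733·2/12) + 2.05·e^(−0.0733·5/12) = 3.3516
Fair forward F* = (S − I)·e^(rT) = (83.19 − 3.3516)·e^0.054975 = 79.8384 × 1.056514 = 84.3504
Market HK$84.69 > fair 84.3504: forward overpriced → cash-and-carry (borrow at r, buy the stock and collect the dividends, short the forward).
Profit at T = |F_mkt − F*| = |84.69 − 84.3504| = HK$0.34 per share

HK$0.34 per share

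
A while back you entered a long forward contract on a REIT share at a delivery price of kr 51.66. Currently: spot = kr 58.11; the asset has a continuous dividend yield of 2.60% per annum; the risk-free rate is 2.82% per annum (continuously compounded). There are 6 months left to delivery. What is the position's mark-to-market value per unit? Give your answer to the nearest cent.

Current fair forward for the remaining 6 months: F = S·e^((r − q)·T), (r − q) = 0.0282 − 0.0260 = 0.0022
F = 58.11 · e^(0.0022 × 6/12) = 58.11 × 1.001101 = 58.1740
Value of long forward = (F − K)·e^(−rT) = (58.1740 − 51.66) · e^(−0.0282·6/12)
= 6.5140 × 0.985999 = 6.42

kr 6.42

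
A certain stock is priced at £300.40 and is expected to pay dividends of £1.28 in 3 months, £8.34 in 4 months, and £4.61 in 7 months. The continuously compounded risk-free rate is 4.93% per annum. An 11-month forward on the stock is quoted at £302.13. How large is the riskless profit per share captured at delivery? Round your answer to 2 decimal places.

PV(dividends) I = 1.28·e^(−0.0493·3/12) + 8.34·e^(−0.0493·4/12) + 4.61·e^(−0.0493·7/12) = 13.9477
Fair forward F* = (S − I)·e^(rT) = (300.40 − 13.9477)·e^0.045192 = 286.4523 × 1.046229 = 299.6947
Market £302.13 > fair 299.6947: forward overpriced → cash-and-carry (borrow at r, buy the stock and collect the dividends, short the forward).
Profit at T = |F_mkt − F*| = |302.13 − 299.6947| = £2.44 per share

£2.44 per share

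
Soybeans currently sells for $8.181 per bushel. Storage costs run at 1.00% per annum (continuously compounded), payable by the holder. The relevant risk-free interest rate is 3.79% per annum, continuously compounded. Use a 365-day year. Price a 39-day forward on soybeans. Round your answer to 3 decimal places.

Net carry = r + u − y = 0.0379 + 0.0100 − 0.0000 = 0.0479
F = S·e^((r+u−y)T) = 8.181 · e^(0.0479 × 39/365) = 8.181 · e^0.005118
= 8.181 × 1.005131 = $8.223 per bushel

$8.223 per bushel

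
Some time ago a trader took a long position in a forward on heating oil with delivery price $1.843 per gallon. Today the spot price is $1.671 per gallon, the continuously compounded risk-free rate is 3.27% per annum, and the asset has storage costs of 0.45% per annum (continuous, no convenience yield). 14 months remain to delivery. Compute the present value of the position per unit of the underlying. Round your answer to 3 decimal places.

Current fair forward for the remaining 14 months: F = S·e^((r + u)·T), (r + u) = 0.0327 + 0.0045 = 0.0372
F = 1.671 · e^(0.0372 × 14/12) = 1.671 × 1.044356 = 1.7451
Value of long forward = (F − K)·e^(−rT) = (1.7451 − 1.843) · e^(−0.0327·14/12)
= -0.0979 × 0.962569 = -0.094

-$0.094 per gallon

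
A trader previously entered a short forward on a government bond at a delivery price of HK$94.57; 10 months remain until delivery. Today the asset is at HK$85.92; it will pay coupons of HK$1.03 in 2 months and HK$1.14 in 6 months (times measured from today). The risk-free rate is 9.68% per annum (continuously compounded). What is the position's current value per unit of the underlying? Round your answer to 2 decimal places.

HK$3.42

PV(remaining coupons) I = 1.03·e^(−0.0968·2/12) + 1.14·e^(−0.0968·6/12) = 2.0997
Current forward F = (S − I)·e^(rT) = (85.92 − 2.0997)·e^(0.0968·10/12) = 83.8203 × 1.084009 = 90.8620
Value (long) = (F − K)·e^(−rT) = (90.8620 − 94.57) × 0.922501 = -3.4206
Short position value = −(long value) = HK$3.42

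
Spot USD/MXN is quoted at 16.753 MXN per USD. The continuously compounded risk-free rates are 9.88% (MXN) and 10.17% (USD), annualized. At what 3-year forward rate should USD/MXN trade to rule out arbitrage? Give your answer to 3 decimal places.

16.608

F = S·e^((r_MXN − r_USD)T) = 16.753 · e^((0.0988 − 0.1017) × 3)
= 16.753 · e^-0.008700 = 16.753 × 0.991338
F = 16.608 MXN per USD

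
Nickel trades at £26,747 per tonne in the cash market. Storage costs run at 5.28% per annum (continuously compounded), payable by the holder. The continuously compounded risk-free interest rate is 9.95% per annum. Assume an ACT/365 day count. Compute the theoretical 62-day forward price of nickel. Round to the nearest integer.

Net carry = r + u − y = 0.0995 + 0.0528 − 0.0000 = 0.1523
F = S·e^((r+u−y)T) = 26747 · e^(0.1523 × 62/365) = 26747 · e^0.025870
= 26747 × 1.026208 = £27,448 per tonne

£27,448 per tonne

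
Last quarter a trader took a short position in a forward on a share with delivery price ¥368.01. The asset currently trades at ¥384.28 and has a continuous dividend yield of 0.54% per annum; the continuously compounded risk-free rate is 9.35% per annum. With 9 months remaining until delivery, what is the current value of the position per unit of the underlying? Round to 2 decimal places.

-¥39.64

Current fair forward for the remaining 9 months: F = S·e^((r − q)·T), (r − q) = 0.0935 − 0.0054 = 0.0881
F = 384.28 · e^(0.0881 × 9/12) = 384.28 × 1.068307 = 410.5290
Value of long forward = (F − K)·e^(−rT) = (410.5290 − 368.01) · e^(−0.0935·9/12)
= 42.5190 × 0.932277 = 39.64
Short position value = −(long value) = -¥39.64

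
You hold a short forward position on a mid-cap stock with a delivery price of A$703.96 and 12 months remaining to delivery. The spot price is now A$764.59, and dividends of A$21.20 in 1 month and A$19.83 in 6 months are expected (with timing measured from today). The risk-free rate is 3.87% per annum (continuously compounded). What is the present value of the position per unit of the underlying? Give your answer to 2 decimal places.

-A$46.77

PV(remaining dividends) I = 21.20·e^(−0.0387·1/12) + 19.83·e^(−0.0387·6/12) = 40.5817
Current forward F = (S − I)·e^(rT) = (764.59 − 40.5817)·e^(0.0387·12/12) = 724.0083 × 1.039459 = 752.5769
Value (long) = (F − K)·e^(−rT) = (752.5769 − 703.96) × 0.962039 = 46.7714
Short position value = −(long value) = -A$46.77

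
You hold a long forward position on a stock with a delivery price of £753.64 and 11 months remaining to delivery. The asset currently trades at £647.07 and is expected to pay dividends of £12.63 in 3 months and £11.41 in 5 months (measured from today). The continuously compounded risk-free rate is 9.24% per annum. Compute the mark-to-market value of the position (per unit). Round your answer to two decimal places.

PV(remaining dividends) I = 12.63·e^(−0.0924·3/12) + 11.41·e^(−0.0924·5/12) = 23.3207
Current forward F = (S − I)·e^(rT) = (647.07 − 23.3207)·e^(0.0924·11/12) = 623.7493 × 1.088391 = 678.8831
Value (long) = (F − K)·e^(−rT) = (678.8831 − 753.64) × 0.918788 = -68.6857
Value = -£68.69

-£68.69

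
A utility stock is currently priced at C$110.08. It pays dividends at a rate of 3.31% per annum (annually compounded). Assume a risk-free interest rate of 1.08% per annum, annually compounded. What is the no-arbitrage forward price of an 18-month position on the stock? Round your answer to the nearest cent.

F = S · (1+r)^T / (1+q)^T
= 110.08 × 1.016244 / 1.050059 = 110.08 × 0.967797
F = C$106.54

C$106.54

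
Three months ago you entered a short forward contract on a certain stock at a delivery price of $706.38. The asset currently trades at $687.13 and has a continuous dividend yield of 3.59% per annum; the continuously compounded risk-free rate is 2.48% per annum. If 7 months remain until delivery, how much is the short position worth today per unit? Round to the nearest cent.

Current fair forward for the remaining 7 months: F = S·e^((r − q)·T), (r − q) = 0.0248 − 0.0359 = -0.0111
F = 687.13 · e^(-0.0111 × 7/12) = 687.13 × 0.993546 = 682.6953
Value of long forward = (F − K)·e^(−rT) = (682.6953 − 706.38) · e^(−0.0248·7/12)
= -23.6847 × 0.985637 = -23.34
Short position value = −(long value) = $23.34

$23.34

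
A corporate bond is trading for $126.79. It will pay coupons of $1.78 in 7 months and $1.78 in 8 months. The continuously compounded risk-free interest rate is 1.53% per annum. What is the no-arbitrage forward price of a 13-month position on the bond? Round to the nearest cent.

PV(coupons) I = 1.78·e^(−0.0153·7/12) + 1.78·e^(−0.0153·8/12)
I = 1.7642 + 1.7619 = 3.5261
F = (S − I)·e^(rT) = (126.79 − 3.5261) · e^(0.0153·13/12)
= 123.2639 · e^0.016575 = 123.2639 × 1.016713 = $125.32

$125.32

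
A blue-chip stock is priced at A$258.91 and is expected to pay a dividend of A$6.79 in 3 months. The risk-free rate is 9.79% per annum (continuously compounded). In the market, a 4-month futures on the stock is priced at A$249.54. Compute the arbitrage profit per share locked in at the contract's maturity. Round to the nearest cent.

PV(dividends) I = 6.79·e^(−0.0979·3/12) = 6.6258
Fair futures F* = (S − I)·e^(rT) = (258.91 − 6.6258)·e^0.032633 = 252.2842 × 1.033171 = 260.6527
Market A$249.54 < fair 260.6527: forward underpriced → reverse cash-and-carry (short the stock, invest proceeds at r, pay the dividends, go long the forward).
Profit at T = |F_mkt − F*| = |249.54 − 260.6527| = A$11.11 per share

A$11.11 per share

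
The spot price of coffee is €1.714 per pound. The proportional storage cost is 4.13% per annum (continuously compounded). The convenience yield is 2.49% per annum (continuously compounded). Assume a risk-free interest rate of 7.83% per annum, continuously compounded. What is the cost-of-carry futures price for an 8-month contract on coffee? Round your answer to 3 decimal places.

Net carry = r + u − y = 0.0783 + 0.0413 − 0.0249 = 0.0947
F = S·e^((r+u−y)T) = 1.714 · e^(0.0947 × 8/12) = 1.714 · e^0.063133
= 1.714 × 1.065168 = €1.826 per pound

€1.826 per pound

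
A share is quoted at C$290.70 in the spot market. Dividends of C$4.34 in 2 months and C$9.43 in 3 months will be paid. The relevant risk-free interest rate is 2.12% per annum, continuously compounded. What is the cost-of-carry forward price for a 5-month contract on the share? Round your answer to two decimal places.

C$279.45

PV(dividends) I = 4.34·e^(−0.0212·2/12) + 9.43·e^(−0.0212·3/12)
I = 4.3247 + 9.3802 = 13.7049
F = (S − I)·e^(rT) = (290.70 − 13.7049) · e^(0.0212·5/12)
= 276.9951 · e^0.008833 = 276.9951 × 1.008872 = C$279.45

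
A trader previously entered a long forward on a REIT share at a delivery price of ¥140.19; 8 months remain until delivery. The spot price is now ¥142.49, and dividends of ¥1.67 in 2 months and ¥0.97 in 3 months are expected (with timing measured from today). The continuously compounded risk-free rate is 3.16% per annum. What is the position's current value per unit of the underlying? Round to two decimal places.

¥2.60

PV(remaining dividends) I = 1.67·e^(−0.0316·2/12) + 0.97·e^(−0.0316·3/12) = 2.6236
Current forward F = (S − I)·e^(rT) = (142.49 − 2.6236)·e^(0.0316·8/12) = 139.8664 × 1.021290 = 142.8442
Value (long) = (F − K)·e^(−rT) = (142.8442 − 140.19) × 0.979154 = 2.5989
Value = ¥2.60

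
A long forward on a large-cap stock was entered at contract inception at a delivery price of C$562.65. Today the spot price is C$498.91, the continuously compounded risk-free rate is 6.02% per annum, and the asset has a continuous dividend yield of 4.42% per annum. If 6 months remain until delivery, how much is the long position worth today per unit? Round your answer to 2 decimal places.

-C$57.96

Current fair forward for the remaining 6 months: F = S·e^((r − q)·T), (r − q) = 0.0602 − 0.0442 = 0.0160
F = 498.91 · e^(0.0160 × 6/12) = 498.91 × 1.008032 = 502.9172
Value of long forward = (F − K)·e^(−rT) = (502.9172 − 562.65) · e^(−0.0602·6/12)
= -59.7328 × 0.970348 = -57.96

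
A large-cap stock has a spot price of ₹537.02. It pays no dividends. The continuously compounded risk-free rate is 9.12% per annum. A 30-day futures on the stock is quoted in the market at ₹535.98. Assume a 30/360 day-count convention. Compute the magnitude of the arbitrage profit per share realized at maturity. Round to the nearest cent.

₹5.14 per share

Fair futures: F* = S·e^(carry·T), with carry = r = 0.0912
F* = 537.02 · e^(0.0912 × 30/360) = 537.02 · e^0.007600 = 537.02 × 1.007629 = ₹541.1169
Market ₹535.98 < fair ₹541.1169: forward underpriced → reverse cash-and-carry (short spot, go long the forward).
At maturity, profit = |F_mkt − F*| = |535.98 − 541.1169| = ₹5.14 per share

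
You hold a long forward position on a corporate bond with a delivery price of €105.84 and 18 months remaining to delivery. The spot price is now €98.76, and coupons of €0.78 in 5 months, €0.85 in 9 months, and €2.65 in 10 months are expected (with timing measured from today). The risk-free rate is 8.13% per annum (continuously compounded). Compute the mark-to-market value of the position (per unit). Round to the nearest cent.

PV(remaining coupons) I = 0.78·e^(−0.0813·5/12) + 0.85·e^(−0.0813·9/12) + 2.65·e^(−0.0813·10/12) = 4.0301
Current forward F = (S − I)·e^(rT) = (98.76 − 4.0301)·e^(0.0813·18/12) = 94.7299 × 1.129698 = 107.0162
Value (long) = (F − K)·e^(−rT) = (107.0162 − 105.84) × 0.885193 = 1.0412
Value = €1.04

€1.04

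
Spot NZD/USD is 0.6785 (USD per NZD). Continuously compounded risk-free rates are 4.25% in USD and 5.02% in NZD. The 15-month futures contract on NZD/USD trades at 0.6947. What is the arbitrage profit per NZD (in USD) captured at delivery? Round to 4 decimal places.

0.0227 per NZD (in USD)

Fair futures: F* = S·e^(carry·T), with carry = (r_USD − r_NZD) = 0.0425 − 0.0502 = -0.0077
F* = 0.6785 · e^(-0.0077 × 15/12) = 0.6785 · e^-0.009625 = 0.6785 × 0.990421 = 0.6720
Market 0.6947 > fair 0.6720: forward overpriced → cash-and-carry (buy spot, short the forward).
At maturity, profit = |F_mkt − F*| = |0.6947 − 0.6720| = 0.0227 per NZD (in USD)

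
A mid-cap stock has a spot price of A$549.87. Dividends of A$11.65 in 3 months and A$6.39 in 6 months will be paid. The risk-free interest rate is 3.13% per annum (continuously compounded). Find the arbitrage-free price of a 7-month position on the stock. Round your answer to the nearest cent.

A$541.82

PV(dividends) I = 11.65·e^(−0.0313·3/12) + 6.39·e^(−0.0313·6/12)
I = 11.5592 + 6.2908 = 17.8500
F = (S − I)·e^(rT) = (549.87 − 17.8500) · e^(0.0313·7/12)
= 532.0200 · e^0.018258 = 532.0200 × 1.018426 = A$541.82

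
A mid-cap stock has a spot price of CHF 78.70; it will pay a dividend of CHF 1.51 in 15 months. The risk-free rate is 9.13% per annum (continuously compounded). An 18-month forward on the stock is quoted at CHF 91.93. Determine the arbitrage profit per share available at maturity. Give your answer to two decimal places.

CHF 3.22 per share

PV(dividends) I = 1.51·e^(−0.0913·15/12) = 1.3471
Fair forward F* = (S − I)·e^(rT) = (78.70 − 1.3471)·e^0.136950 = 77.3529 × 1.146771 = 88.7061
Market CHF 91.93 > fair 88.7061: forward overpriced → cash-and-carry (borrow at r, buy the stock and collect the dividends, short the forward).
Profit at T = |F_mkt − F*| = |91.93 − 88.7061| = CHF 3.22 per share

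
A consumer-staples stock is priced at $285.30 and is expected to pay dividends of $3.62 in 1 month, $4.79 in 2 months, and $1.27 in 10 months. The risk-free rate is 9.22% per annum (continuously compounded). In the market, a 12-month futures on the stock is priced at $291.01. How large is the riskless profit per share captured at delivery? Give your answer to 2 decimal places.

$11.44 per share

PV(dividends) I = 3.62·e^(−0.0922·1/12) + 4.79·e^(−0.0922·2/12) + 1.27·e^(−0.0922·10/12) = 9.4853
Fair futures F* = (S − I)·e^(rT) = (285.30 − 9.4853)·e^0.092200 = 275.8147 × 1.096584 = 302.4540
Market $291.01 < fair 302.4540: forward underpriced → reverse cash-and-carry (short the stock, invest proceeds at r, pay the dividends, go long the forward).
Profit at T = |F_mkt − F*| = |291.01 − 302.4540| = $11.44 per share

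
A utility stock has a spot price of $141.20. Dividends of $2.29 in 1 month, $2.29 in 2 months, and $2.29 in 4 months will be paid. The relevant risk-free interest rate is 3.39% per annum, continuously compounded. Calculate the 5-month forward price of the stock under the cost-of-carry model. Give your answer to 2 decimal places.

$136.29

PV(dividends) I = 2.29·e^(−0.0339·1/12) + 2.29·e^(−0.0339·2/12) + 2.29·e^(−0.0339·4/12)
I = 2.2835 + 2.2771 + 2.2643 = 6.8249
F = (S − I)·e^(rT) = (141.20 − 6.8249) · e^(0.0339·5/12)
= 134.3751 · e^0.014125 = 134.3751 × 1.014225 = $136.29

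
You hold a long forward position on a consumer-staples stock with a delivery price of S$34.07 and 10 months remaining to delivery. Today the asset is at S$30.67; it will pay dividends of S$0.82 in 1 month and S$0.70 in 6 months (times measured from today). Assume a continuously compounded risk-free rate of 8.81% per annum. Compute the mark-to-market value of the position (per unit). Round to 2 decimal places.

-S$2.47

PV(remaining dividends) I = 0.82·e^(−0.0881·1/12) + 0.70·e^(−0.0881·6/12) = 1.4838
Current forward F = (S − I)·e^(rT) = (30.67 − 1.4838)·e^(0.0881·10/12) = 29.1862 × 1.076179 = 31.4096
Value (long) = (F − K)·e^(−rT) = (31.4096 − 34.07) × 0.929214 = -2.4721
Value = -S$2.47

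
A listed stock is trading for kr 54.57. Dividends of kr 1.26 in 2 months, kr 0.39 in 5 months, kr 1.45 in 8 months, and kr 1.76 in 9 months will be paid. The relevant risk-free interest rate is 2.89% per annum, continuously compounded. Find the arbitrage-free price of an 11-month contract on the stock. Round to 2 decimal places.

kr 51.12

PV(dividends) I = 1.26·e^(−0.0289·2/12) + 0.39·e^(−0.0289·5/12) + 1.45·e^(−0.0289·8/12) + 1.76·e^(−0.0289·9/12)
I = 1.2539 + 0.3853 + 1.4223 + 1.7223 = 4.7838
F = (S − I)·e^(rT) = (54.57 − 4.7838) · e^(0.0289·11/12)
= 49.7862 · e^0.026492 = 49.7862 × 1.026846 = kr 51.12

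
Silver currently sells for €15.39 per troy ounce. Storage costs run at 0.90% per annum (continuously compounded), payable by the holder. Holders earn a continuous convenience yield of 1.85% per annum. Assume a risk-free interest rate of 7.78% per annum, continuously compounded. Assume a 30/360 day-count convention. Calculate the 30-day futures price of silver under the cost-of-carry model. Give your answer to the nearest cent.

Net carry = r + u − y = 0.0778 + 0.0090 − 0.0185 = 0.0683
F = S·e^((r+u−y)T) = 15.39 · e^(0.0683 × 30/360) = 15.39 · e^0.005692
= 15.39 × 1.005708 = €15.48 per troy ounce

€15.48 per troy ounce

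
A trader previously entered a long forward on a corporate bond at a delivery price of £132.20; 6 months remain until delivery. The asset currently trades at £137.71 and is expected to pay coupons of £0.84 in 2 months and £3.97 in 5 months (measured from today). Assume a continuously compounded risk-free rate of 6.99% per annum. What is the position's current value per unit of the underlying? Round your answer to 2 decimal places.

£5.36

PV(remaining coupons) I = 0.84·e^(−0.0699·2/12) + 3.97·e^(−0.0699·5/12) = 4.6863
Current forward F = (S − I)·e^(rT) = (137.71 − 4.6863)·e^(0.0699·6/12) = 133.0237 × 1.035568 = 137.7551
Value (long) = (F − K)·e^(−rT) = (137.7551 − 132.20) × 0.965654 = 5.3643
Value = £5.36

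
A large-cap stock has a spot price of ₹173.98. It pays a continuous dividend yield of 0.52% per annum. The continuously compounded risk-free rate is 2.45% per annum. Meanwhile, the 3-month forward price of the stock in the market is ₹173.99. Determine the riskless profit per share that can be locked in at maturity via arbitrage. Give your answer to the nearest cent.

₹0.83 per share

Fair forward: F* = S·e^(carry·T), with carry = (r − q) = 0.0245 − 0.0052 = 0.0193
F* = 173.98 · e^(0.0193 × 3/12) = 173.98 · e^0.004825 = 173.98 × 1.004837 = ₹174.8215
Market ₹173.99 < fair ₹174.8215: forward underpriced → reverse cash-and-carry (short spot, go long the forward).
At maturity, profit = |F_mkt − F*| = |173.99 − 174.8215| = ₹0.83 per share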